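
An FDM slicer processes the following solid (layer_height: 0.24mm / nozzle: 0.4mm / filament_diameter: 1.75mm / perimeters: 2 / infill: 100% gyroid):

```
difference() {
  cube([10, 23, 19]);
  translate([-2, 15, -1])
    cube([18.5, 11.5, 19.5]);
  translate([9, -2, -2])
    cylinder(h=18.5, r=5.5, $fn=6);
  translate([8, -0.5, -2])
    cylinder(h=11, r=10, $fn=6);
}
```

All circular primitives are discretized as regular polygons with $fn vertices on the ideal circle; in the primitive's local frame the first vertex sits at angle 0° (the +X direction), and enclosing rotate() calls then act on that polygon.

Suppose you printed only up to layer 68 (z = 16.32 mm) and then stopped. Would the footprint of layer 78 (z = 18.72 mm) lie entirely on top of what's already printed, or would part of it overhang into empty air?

part overhangs

Compare the two slices. At z = 16.32: the 10×23 cube contributes its full rectangle (area 230.00 mm²); the cube at (-2, 15) is present — its section is the full 18.5×11.5 rectangle (area 212.75 mm²); the r=5.5 cylinder at (9, -2) gives a regular 6-gon of circumradius 5.5 (constant along its height) (area = (6/2)·5.500²·sin(360°/6) = 78.59 mm²); the cylinder at (8, -0.5) does not reach this height (z outside [-2, 9]); After the difference (first − rest): starting from the 10×23 cube (230.00 mm²), the 18.5×11.5 cube at (-2, 15) partially overlaps it — only the 80.00 mm² overlap (of its 212.75 mm²) is removed, clipping the outline; the r=5.5 cylinder at (9, -2) partially overlaps it — only the 12.57 mm² overlap (of its 78.59 mm²) is removed, clipping the outline — area = 137.43 mm². At z = 18.72: the cube (footprint 10×23) is included at this height (area 230.00 mm²); the cube at (-2, 15) is absent (z outside [-1, 18.5]); the cylinder at (9, -2) is absent (z outside [-2, 16.5]); the cylinder at (8, -0.5) is not intersected at this z (z outside [-2, 9]); After the difference (first − rest): none of the subtracted shapes is present at this height, so the 10×23 cube is unchanged — area = 230.00 mm². Checking containment: at z = 18.72 the cross-section extends beyond the z = 16.32 cross-section by about 92.57 mm².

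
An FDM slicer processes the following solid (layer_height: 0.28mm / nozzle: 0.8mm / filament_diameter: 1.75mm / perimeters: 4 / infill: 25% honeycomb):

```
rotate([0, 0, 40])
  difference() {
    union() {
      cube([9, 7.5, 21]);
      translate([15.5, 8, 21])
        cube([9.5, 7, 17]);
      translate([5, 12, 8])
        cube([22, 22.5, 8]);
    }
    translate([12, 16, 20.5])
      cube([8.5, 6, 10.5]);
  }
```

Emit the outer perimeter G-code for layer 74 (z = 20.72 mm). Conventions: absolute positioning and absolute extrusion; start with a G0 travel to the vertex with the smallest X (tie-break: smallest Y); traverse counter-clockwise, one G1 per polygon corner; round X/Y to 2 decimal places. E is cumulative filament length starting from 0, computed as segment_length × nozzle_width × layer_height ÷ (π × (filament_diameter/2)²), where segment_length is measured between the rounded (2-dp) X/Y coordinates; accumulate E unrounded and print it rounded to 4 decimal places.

At z = 20.72 mm: the cube (footprint 9×7.5) is included at this height; the cube at (15.5, 8) is absent (z outside [21, 38]); the cube at (5, 12) is not intersected at this z (z outside [8, 16]); Combining (union): only the 9×7.5 cube is present, so the union is just that shape — 1 connected region; the cube at (12, 16) is present — its section is the full 8.5×6 rectangle; After the difference (first − rest): starting from that combined region, the 8.5×6 cube at (12, 16) misses the remaining region (no effect) — 1 connected region; (whole slice rotated 40° about Z — lengths, areas and connectivity unchanged). The outline is a single polygon with 4 vertices. Extrusion per mm of travel: 0.8 × 0.28 / (π × 0.875²) = 0.093128. Accumulating E over each segment gives final E = 3.0724.

G0 X-4.82 Y5.75 Z20.72
G1 X0.00 Y0.00 E0.6987
G1 X6.89 Y5.79 E1.5369
G1 X2.07 Y11.53 E2.2349
G1 X-4.82 Y5.75 E3.0724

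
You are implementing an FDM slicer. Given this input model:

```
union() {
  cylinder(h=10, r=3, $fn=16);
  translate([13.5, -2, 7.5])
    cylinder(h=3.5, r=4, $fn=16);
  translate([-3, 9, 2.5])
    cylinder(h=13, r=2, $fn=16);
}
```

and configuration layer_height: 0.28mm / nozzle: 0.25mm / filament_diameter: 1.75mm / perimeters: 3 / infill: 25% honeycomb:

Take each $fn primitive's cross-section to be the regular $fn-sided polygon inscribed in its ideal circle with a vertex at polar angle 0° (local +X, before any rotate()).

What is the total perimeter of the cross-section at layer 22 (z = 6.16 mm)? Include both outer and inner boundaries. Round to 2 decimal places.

At z = 6.16 mm: the cylinder: section is a regular 16-gon, circumradius r=3 (perimeter = 2·16·3.000·sin(180°/16) = 18.73 mm); the cylinder at (13.5, -2) does not reach this height (z outside [7.5, 11]); the r=2 cylinder at (-3, 9) gives a regular 16-gon of circumradius 2 (constant along its height) (perimeter = 2·16·2.000·sin(180°/16) = 12.49 mm); Combining (union): the 2 present regions are separate (no shared area or edge), so areas and boundary lengths simply add and each stays a separate island — boundary = 31.21 mm. Overall, the cross-section has 2 separate islands. Total boundary length (outer) = 31.21 mm.

31.21 mm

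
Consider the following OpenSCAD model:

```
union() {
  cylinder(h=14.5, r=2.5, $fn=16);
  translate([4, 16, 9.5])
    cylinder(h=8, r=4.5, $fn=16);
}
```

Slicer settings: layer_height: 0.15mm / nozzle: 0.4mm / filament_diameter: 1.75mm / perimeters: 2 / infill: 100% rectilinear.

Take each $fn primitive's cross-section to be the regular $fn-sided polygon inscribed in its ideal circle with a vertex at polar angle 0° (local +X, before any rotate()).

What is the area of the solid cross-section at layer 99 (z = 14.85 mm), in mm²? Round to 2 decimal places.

At z = 14.85 mm: the cylinder is not intersected at this z (z outside [0, 14.5]); the r=4.5 cylinder at (4, 16) contributes a regular 16-gon of circumradius 4.5 (area = (16/2)·4.500²·sin(360°/16) = 61.99 mm²); Merging all regions: only the r=4.5 cylinder at (4, 16) is present, so the union is just that shape — area = 61.99 mm². Overall, the cross-section is a single solid region. Net area = 61.99 mm².

61.99 mm²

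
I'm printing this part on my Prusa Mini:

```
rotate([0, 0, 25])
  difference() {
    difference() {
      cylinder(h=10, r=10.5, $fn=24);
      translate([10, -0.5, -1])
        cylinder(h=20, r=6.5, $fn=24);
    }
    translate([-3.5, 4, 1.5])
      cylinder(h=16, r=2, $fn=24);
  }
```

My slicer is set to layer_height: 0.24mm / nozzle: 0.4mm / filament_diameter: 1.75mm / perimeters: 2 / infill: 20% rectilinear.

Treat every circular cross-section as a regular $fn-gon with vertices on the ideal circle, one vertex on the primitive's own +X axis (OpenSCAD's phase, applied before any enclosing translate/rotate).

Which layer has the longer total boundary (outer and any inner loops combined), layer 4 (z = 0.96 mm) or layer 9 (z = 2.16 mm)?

layer 9 (z = 2.16 mm)

Layer 4 (z = 0.96): the r=10.5 cylinder contributes a regular 24-gon of circumradius 10.5 (perimeter = 2·24·10.500·sin(180°/24) = 65.79 mm); the r=6.5 cylinder at (10, -0.5) gives a regular 24-gon of circumradius 6.5 (constant along its height) (perimeter = 2·24·6.500·sin(180°/24) = 40.72 mm); Subtracting the remaining from the first: starting from the r=10.5 cylinder, the r=6.5 cylinder at (10, -0.5) partially overlaps it — only the 62.21 mm² overlap (of its 131.22 mm²) is removed, clipping the outline — boundary = 69.31 mm; the cylinder at (-3.5, 4) is not intersected at this z (z outside [1.5, 17.5]); After the difference (first − rest): none of the subtracted shapes is present at this height, so the result so far is unchanged — boundary = 69.31 mm; (whole slice rotated 25° about Z — lengths, areas and connectivity unchanged). So its perimeter = 69.31 mm. Layer 9 (z = 2.16): the cylinder: section is a regular 24-gon, circumradius r=10.5 (perimeter = 2·24·10.500·sin(180°/24) = 65.79 mm); the r=6.5 cylinder at (10, -0.5) gives a regular 24-gon of circumradius 6.5 (constant along its height) (perimeter = 2·24·6.500·sin(180°/24) = 40.72 mm); Taking the first minus the rest: starting from the r=10.5 cylinder, the r=6.5 cylinder at (10, -0.5) partially overlaps it — only the 62.21 mm² overlap (of its 131.22 mm²) is removed, clipping the outline — boundary = 69.31 mm; the r=2 cylinder at (-3.5, 4) contributes a regular 24-gon of circumradius 2 (perimeter = 2·24·2.000·sin(180°/24) = 12.53 mm); Taking the first minus the rest: starting from the result so far, the r=2 cylinder at (-3.5, 4) lies wholly inside it (removes its full 12.42 mm² and its 12.53 mm outline becomes a hole wall) — boundary (outer + 1 inner loop) = 81.84 mm; (rotated 25° about Z; rotation is an isometry so areas/perimeters/island counts are preserved). So its perimeter = 81.84 mm. Layer 9 is larger (81.84 vs 69.31 mm).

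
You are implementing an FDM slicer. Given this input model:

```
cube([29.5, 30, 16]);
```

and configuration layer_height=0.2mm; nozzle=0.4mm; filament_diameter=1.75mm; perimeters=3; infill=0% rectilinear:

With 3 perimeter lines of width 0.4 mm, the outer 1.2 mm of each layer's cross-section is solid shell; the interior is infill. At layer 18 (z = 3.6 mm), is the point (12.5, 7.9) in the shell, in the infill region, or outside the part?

infill

At z = 3.6 mm: the 29.5×30 cube contributes its full rectangle. Overall, the cross-section is a single solid region. The nearest boundary edge runs (0.00, 0.00)→(29.50, 0.00); distance from the point to it = 7.90 mm. The point is inside the cross-section and 7.90 mm from the nearest boundary — more than the 1.2 mm shell width (3 × 0.4), so it's in the infill interior.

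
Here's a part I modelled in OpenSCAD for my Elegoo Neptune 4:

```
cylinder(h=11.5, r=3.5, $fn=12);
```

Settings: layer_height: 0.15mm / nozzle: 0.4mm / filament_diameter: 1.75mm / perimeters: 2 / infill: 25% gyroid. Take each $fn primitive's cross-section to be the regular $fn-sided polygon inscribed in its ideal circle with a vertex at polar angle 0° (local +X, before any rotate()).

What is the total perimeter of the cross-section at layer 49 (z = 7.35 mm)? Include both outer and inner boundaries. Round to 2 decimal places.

21.74 mm

At z = 7.35 mm: the r=3.5 cylinder contributes a regular 12-gon of circumradius 3.5 (perimeter = 2·12·3.500·sin(180°/12) = 21.74 mm). Overall, the cross-section is a single solid region. Total boundary length (outer) = 21.74 mm.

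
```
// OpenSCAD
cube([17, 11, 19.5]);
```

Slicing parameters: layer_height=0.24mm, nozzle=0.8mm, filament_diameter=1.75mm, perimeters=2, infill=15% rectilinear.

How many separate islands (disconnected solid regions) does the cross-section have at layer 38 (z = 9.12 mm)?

At z = 9.12 mm: the 17×11 cube contributes its full rectangle. Overall, the cross-section is a single solid region. Island count = 1.

1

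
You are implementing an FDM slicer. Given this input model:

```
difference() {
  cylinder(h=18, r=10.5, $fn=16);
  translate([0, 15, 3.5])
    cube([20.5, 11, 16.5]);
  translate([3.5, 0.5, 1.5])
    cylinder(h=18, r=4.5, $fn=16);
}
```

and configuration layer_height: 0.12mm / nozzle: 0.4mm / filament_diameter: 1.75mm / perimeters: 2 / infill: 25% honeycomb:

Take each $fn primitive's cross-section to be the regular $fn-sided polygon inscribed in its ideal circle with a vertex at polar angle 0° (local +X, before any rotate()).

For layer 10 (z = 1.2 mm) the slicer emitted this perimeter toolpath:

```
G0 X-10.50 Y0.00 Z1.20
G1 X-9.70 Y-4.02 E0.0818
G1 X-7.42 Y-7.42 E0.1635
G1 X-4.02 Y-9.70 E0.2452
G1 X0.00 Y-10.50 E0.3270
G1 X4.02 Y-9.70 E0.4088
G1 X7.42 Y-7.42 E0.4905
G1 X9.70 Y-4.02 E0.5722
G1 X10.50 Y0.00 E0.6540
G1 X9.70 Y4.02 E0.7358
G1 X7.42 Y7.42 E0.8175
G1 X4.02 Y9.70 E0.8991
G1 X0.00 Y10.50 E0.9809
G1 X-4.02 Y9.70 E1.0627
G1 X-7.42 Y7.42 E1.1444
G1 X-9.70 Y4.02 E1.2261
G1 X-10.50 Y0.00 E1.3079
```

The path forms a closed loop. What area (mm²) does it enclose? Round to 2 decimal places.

Apply the shoelace formula to the sequence of (X, Y) vertices; enclosed area = 337.42 mm².

337.42 mm²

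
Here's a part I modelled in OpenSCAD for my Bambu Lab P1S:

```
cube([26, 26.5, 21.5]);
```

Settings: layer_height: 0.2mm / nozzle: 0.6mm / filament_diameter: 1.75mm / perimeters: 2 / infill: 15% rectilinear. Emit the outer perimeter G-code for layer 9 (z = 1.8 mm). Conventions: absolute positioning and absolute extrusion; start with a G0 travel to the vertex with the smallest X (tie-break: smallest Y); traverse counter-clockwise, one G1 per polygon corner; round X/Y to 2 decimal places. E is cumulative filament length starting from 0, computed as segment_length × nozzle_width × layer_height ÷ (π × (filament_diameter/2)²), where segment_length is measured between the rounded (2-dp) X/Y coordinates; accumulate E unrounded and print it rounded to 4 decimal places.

G0 X0.00 Y0.00 Z1.80
G1 X26.00 Y0.00 E1.2971
G1 X26.00 Y26.50 E2.6192
G1 X0.00 Y26.50 E3.9164
G1 X0.00 Y0.00 E5.2385

At z = 1.8 mm: the cube is present — its section is the full 26×26.5 rectangle. The outline is a single polygon with 4 vertices. Extrusion per mm of travel: 0.6 × 0.2 / (π × 0.875²) = 0.049890. Accumulating E over each segment gives final E = 5.2385.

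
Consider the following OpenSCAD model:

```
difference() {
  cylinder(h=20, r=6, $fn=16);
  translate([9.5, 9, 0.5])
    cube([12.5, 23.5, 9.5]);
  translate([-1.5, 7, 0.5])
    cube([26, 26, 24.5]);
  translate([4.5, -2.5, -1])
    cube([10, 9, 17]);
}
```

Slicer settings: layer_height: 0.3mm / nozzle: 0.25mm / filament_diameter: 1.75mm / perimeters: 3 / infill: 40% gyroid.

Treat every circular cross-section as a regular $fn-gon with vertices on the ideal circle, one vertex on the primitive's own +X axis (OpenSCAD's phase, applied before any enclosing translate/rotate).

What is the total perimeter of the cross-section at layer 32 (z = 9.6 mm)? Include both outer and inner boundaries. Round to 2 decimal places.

At z = 9.6 mm: the cylinder: section is a regular 16-gon, circumradius r=6 (perimeter = 2·16·6.000·sin(180°/16) = 37.46 mm); the cube at (9.5, 9) is present — its section is the full 12.5×23.5 rectangle (perimeter 72.00 mm); the cube at (-1.5, 7) is present — its section is the full 26×26 rectangle (perimeter 104.00 mm); the cube at (4.5, -2.5) is present — its section is the full 10×9 rectangle (perimeter 38.00 mm); Subtracting the remaining from the first: starting from the r=6 cylinder, the 12.5×23.5 cube at (9.5, 9) misses the remaining region (no effect); the 26×26 cube at (-1.5, 7) misses the remaining region (no effect); the 10×9 cube at (4.5, -2.5) partially overlaps it — only the 6.85 mm² overlap (of its 90.00 mm²) is removed, clipping the outline — boundary = 37.92 mm. Overall, the cross-section is a single solid region. Total boundary length (outer) = 37.92 mm.

37.92 mm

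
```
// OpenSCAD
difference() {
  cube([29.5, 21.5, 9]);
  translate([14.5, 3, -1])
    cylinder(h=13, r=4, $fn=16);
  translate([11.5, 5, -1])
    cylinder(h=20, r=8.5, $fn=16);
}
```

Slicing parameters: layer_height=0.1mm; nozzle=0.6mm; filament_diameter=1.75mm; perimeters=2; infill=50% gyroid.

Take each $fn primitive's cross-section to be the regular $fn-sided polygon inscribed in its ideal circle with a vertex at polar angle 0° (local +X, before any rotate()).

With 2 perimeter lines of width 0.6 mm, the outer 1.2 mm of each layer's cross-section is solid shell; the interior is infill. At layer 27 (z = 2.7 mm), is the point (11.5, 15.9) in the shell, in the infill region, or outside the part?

infill

At z = 2.7 mm: the cube is present — its section is the full 29.5×21.5 rectangle; the r=4 cylinder at (14.5, 3) gives a regular 16-gon of circumradius 4 (constant along its height); the cylinder at (11.5, 5): section is a regular 16-gon, circumradius r=8.5; Taking the first minus the rest: starting from the 29.5×21.5 cube, the r=4 cylinder at (14.5, 3) partially overlaps it — only the 45.66 mm² overlap (of its 48.98 mm²) is removed, clipping the outline; the r=8.5 cylinder at (11.5, 5) partially overlaps it — only the 143.53 mm² overlap (of its 221.19 mm²) is removed, clipping the outline — 1 connected region. Overall, the cross-section is a single solid region. The nearest boundary edge runs (14.75, 12.85)→(11.50, 13.50); distance from the point to it = 2.40 mm. The point is inside the cross-section and 2.40 mm from the nearest boundary — more than the 1.2 mm shell width (2 × 0.6), so it's in the infill interior.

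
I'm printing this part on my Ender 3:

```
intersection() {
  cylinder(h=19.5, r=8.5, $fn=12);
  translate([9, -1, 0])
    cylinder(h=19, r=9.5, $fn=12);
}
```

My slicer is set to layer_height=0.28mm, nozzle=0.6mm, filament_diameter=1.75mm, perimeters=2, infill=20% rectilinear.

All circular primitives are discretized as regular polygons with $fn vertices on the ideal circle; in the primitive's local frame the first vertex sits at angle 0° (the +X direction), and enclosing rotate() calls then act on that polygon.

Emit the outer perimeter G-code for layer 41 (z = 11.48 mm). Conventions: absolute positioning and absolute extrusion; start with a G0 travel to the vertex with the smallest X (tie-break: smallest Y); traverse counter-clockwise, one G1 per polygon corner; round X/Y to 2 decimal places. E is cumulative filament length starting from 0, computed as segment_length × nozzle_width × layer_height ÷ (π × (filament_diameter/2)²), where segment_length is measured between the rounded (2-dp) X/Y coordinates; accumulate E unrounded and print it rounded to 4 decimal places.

G0 X-0.50 Y-1.00 Z11.48
G1 X0.77 Y-5.75 E0.3434
G1 X2.78 Y-7.76 E0.5420
G1 X4.25 Y-7.36 E0.6484
G1 X7.36 Y-4.25 E0.9556
G1 X8.50 Y0.00 E1.2629
G1 X7.36 Y4.25 E1.5703
G1 X4.36 Y7.26 E1.8671
G1 X4.25 Y7.23 E1.8750
G1 X0.77 Y3.75 E2.2188
G1 X-0.50 Y-1.00 E2.5622

At z = 11.48 mm: the r=8.5 cylinder contributes a regular 12-gon of circumradius 8.5; the cylinder at (9, -1): section is a regular 12-gon, circumradius r=9.5; After intersecting: the r=9.5 cylinder at (9, -1) partially overlaps the r=8.5 cylinder; clipping to the common part keeps 90.76 mm² — 1 connected region. The outline is a single polygon with 10 vertices. Extrusion per mm of travel: 0.6 × 0.28 / (π × 0.875²) = 0.069846. Accumulating E over each segment gives final E = 2.5622.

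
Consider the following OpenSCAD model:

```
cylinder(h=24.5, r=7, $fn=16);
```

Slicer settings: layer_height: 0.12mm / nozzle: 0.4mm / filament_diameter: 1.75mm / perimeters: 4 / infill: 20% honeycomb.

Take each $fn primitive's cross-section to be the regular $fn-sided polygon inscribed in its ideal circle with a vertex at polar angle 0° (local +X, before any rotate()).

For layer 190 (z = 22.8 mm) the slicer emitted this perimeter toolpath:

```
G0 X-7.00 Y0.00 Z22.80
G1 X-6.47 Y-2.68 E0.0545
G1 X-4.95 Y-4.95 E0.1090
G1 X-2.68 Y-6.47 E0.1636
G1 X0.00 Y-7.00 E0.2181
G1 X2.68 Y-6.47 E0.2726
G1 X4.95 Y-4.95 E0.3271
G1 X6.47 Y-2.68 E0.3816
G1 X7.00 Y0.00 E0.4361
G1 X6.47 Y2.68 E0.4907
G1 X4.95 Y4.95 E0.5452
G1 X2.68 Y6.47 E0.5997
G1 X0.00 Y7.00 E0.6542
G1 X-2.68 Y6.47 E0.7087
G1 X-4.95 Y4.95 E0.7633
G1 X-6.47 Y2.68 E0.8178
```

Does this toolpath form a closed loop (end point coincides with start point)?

no

Start point (G0): (-7.00, 0.00). End point (last G1): the path does not return to the start — open.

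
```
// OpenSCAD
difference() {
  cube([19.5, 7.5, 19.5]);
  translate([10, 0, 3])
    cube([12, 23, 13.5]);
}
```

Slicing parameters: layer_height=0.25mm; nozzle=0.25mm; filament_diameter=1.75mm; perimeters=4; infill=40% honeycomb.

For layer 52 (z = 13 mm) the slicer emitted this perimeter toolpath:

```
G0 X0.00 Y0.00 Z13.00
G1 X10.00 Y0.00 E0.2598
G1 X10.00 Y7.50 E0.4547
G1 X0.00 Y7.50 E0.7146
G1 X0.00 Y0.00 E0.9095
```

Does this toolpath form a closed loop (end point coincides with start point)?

Start point (G0): (0.00, 0.00). End point (last G1): the path returns to the start — closed.

yes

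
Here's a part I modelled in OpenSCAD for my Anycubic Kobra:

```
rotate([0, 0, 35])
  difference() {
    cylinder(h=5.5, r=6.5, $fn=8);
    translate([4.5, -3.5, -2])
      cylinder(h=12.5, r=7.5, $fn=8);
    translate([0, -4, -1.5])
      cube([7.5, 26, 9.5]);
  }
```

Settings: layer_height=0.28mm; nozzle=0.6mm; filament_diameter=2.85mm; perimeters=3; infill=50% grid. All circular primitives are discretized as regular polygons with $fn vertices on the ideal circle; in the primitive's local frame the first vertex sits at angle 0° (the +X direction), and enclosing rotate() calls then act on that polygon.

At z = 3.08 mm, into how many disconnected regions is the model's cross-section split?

At z = 3.08 mm: the r=6.5 cylinder gives a regular 8-gon of circumradius 6.5 (constant along its height); the r=7.5 cylinder at (4.5, -3.5) gives a regular 8-gon of circumradius 7.5 (constant along its height); the 7.5×26 cube at (0, -4) contributes its full rectangle; After the difference (first − rest): starting from the r=6.5 cylinder, the r=7.5 cylinder at (4.5, -3.5) partially overlaps it — only the 64.92 mm² overlap (of its 159.10 mm²) is removed, clipping the outline; the 7.5×26 cube at (0, -4) partially overlaps it — only the 11.41 mm² overlap (of its 195.00 mm²) is removed, clipping the outline — 1 connected region; (rotated 35° about Z; rotation is an isometry so areas/perimeters/island counts are preserved). The result has 1 disconnected region.

1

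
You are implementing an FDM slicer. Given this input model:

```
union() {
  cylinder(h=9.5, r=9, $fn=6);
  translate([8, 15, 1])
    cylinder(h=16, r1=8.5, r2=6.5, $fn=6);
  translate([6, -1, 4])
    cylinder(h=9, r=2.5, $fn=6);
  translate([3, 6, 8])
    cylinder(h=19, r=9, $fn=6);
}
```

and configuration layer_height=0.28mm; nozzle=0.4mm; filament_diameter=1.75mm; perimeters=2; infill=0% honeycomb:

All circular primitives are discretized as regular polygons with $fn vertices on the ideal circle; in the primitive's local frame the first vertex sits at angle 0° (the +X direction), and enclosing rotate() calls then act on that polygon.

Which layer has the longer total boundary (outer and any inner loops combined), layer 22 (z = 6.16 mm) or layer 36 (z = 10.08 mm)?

layer 22 (z = 6.16 mm)

Layer 22 (z = 6.16): the r=9 cylinder contributes a regular 6-gon of circumradius 9 (perimeter = 2·6·9.000·sin(180°/6) = 54.00 mm); the cone at (8, 15): at t=0.323 of its height the radius interpolates to r₁+(r₂−r₁)t = 7.855, giving a regular 6-gon of that circumradius (perimeter = 2·6·7.855·sin(180°/6) = 47.13 mm); the r=2.5 cylinder at (6, -1) gives a regular 6-gon of circumradius 2.5 (constant along its height) (perimeter = 2·6·2.500·sin(180°/6) = 15.00 mm); the cylinder at (3, 6) does not reach this height (z outside [8, 27]); Taking the union: the regions partially overlap (shared area 16.07 mm²), so the edge portions inside another operand are dropped and the merged outline is re-measured after clipping — boundary = 101.21 mm. So its perimeter = 101.21 mm. Layer 36 (z = 10.08): the cylinder does not reach this height (z outside [0, 9.5]); the cone at (8, 15): at t=0.568 of its height the radius interpolates to r₁+(r₂−r₁)t = 7.365, giving a regular 6-gon of that circumradius (perimeter = 2·6·7.365·sin(180°/6) = 44.19 mm); the r=2.5 cylinder at (6, -1) gives a regular 6-gon of circumradius 2.5 (constant along its height) (perimeter = 2·6·2.500·sin(180°/6) = 15.00 mm); the r=9 cylinder at (3, 6) contributes a regular 6-gon of circumradius 9 (perimeter = 2·6·9.000·sin(180°/6) = 54.00 mm); Combining (union): the regions partially overlap (shared area 43.08 mm²), so the edge portions inside another operand are dropped and the merged outline is re-measured after clipping — boundary = 76.03 mm. So its perimeter = 76.03 mm. Layer 22 is larger (101.21 vs 76.03 mm).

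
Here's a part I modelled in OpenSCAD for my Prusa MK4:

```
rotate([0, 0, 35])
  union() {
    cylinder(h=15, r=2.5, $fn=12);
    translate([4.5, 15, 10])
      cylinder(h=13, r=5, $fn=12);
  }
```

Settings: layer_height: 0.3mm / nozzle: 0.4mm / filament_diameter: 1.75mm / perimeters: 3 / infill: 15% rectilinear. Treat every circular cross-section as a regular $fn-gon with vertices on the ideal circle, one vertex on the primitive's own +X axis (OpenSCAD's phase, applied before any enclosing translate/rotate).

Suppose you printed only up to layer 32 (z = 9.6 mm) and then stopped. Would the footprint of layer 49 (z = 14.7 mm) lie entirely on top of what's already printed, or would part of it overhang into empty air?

Compare the two slices. At z = 9.6: the r=2.5 cylinder contributes a regular 12-gon of circumradius 2.5 (area = (12/2)·2.500²·sin(360°/12) = 18.75 mm²); the cylinder at (4.5, 15) does not reach this height (z outside [10, 23]); Merging all regions: only the r=2.5 cylinder is present, so the union is just that shape — area = 18.75 mm²; (rotated 35° about Z; rotation is an isometry so areas/perimeters/island counts are preserved). At z = 14.7: the r=2.5 cylinder contributes a regular 12-gon of circumradius 2.5 (area = (12/2)·2.500²·sin(360°/12) = 18.75 mm²); the r=5 cylinder at (4.5, 15) gives a regular 12-gon of circumradius 5 (constant along its height) (area = (12/2)·5.000²·sin(360°/12) = 75.00 mm²); Taking the union: the 2 present regions are separate (no shared area or edge), so areas and boundary lengths simply add and each stays a separate island — area = 93.75 mm²; (rotated 35° about Z; rotation is an isometry so areas/perimeters/island counts are preserved). Checking containment: at z = 14.7 the cross-section extends beyond the z = 9.6 cross-section by about 75.00 mm².

part overhangs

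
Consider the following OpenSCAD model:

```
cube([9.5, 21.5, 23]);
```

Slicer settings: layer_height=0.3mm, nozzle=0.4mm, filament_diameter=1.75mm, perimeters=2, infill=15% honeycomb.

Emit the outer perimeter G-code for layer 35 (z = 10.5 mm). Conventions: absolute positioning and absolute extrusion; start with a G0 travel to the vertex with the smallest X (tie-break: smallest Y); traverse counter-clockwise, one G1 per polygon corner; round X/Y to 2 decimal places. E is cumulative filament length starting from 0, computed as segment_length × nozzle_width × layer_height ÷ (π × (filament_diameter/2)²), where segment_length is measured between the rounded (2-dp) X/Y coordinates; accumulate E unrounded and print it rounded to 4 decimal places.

G0 X0.00 Y0.00 Z10.50
G1 X9.50 Y0.00 E0.4740
G1 X9.50 Y21.50 E1.5466
G1 X0.00 Y21.50 E2.0206
G1 X0.00 Y0.00 E3.0932

At z = 10.5 mm: the cube is present — its section is the full 9.5×21.5 rectangle. The outline is a single polygon with 4 vertices. Extrusion per mm of travel: 0.4 × 0.3 / (π × 0.875²) = 0.049890. Accumulating E over each segment gives final E = 3.0932.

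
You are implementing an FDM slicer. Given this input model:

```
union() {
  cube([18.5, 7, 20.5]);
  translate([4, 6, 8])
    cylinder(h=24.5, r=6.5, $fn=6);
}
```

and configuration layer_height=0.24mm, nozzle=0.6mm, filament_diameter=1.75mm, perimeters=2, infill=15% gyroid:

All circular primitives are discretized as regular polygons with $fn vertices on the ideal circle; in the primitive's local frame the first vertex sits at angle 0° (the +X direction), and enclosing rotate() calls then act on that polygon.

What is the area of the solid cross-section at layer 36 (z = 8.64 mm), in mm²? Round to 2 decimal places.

179.59 mm²

At z = 8.64 mm: the cube is present — its section is the full 18.5×7 rectangle (area 129.50 mm²); the r=6.5 cylinder at (4, 6) contributes a regular 6-gon of circumradius 6.5 (area = (6/2)·6.500²·sin(360°/6) = 109.77 mm²); Taking the union: the regions partially overlap — summed areas 239.27 mm² minus the doubly-counted overlap 59.68 mm² gives 179.59 mm² — area = 179.59 mm². Overall, the cross-section is a single solid region. Net area = 179.59 mm².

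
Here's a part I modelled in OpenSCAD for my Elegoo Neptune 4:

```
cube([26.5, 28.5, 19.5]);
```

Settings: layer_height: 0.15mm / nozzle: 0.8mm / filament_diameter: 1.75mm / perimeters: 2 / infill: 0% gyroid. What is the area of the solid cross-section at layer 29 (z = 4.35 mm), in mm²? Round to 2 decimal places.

755.25 mm²

At z = 4.35 mm: the cube is present — its section is the full 26.5×28.5 rectangle (area 755.25 mm²). Overall, the cross-section is a single solid region. Net area = 755.25 mm².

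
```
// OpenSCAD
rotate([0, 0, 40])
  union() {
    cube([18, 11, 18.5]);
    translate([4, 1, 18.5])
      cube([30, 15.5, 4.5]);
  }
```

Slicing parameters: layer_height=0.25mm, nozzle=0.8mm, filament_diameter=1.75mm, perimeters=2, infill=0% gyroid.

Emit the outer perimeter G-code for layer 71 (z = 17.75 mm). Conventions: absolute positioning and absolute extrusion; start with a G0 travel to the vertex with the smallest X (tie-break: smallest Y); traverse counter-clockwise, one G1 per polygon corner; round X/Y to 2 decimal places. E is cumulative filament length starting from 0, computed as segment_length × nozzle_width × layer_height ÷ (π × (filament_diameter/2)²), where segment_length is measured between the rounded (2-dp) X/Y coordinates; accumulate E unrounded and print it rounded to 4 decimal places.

G0 X-7.07 Y8.43 Z17.75
G1 X0.00 Y0.00 E0.9148
G1 X13.79 Y11.57 E2.4116
G1 X6.72 Y20.00 E3.3265
G1 X-7.07 Y8.43 E4.8232

At z = 17.75 mm: the cube is present — its section is the full 18×11 rectangle; the cube at (4, 1) is not intersected at this z (z outside [18.5, 23]); Combining (union): only the 18×11 cube is present, so the union is just that shape — 1 connected region; (rotated 40° about Z; rotation is an isometry so areas/perimeters/island counts are preserved). The outline is a single polygon with 4 vertices. Extrusion per mm of travel: 0.8 × 0.25 / (π × 0.875²) = 0.083150. Accumulating E over each segment gives final E = 4.8232.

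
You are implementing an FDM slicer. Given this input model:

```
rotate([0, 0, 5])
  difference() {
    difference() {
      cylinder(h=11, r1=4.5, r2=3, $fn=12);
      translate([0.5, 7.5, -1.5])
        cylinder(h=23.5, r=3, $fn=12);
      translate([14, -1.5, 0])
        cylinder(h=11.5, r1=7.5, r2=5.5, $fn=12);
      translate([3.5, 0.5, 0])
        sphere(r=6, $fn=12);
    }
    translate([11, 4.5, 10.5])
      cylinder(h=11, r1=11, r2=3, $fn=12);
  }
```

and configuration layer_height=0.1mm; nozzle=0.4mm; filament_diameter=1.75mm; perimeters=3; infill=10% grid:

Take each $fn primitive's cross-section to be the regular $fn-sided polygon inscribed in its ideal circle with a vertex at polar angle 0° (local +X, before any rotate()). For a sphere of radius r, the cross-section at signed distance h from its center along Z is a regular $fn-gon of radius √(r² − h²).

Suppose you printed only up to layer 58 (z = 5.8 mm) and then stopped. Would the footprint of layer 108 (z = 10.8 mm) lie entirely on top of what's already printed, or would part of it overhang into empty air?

entirely on top

Compare the two slices. At z = 5.8: the cone (r1=4.5→r2=3) has section circumradius 3.709 here — a regular 12-gon (area = (12/2)·3.709²·sin(360°/12) = 41.27 mm²); the r=3 cylinder at (0.5, 7.5) contributes a regular 12-gon of circumradius 3 (area = (12/2)·3.000²·sin(360°/12) = 27.00 mm²); the cone at (14, -1.5) (r1=7.5→r2=5.5) has section circumradius 6.491 here — a regular 12-gon (area = (12/2)·6.491²·sin(360°/12) = 126.41 mm²); the r=6 sphere at (3.5, 0.5) slices to a regular 12-gon of circumradius 1.536 (√(r²−h²) with h=5.8 from center) (area = (12/2)·1.536²·sin(360°/12) = 7.08 mm²); Taking the first minus the rest: starting from the cone (41.27 mm²), the r=3 cylinder at (0.5, 7.5) misses the remaining region (no effect); the cone at (14, -1.5) misses the remaining region (no effect); the r=6 sphere at (3.5, 0.5) partially overlaps it — only the 3.49 mm² overlap (of its 7.08 mm²) is removed, clipping the outline — area = 37.78 mm²; the cone at (11, 4.5) is absent (z outside [10.5, 21.5]); Subtracting the remaining from the first: none of the subtracted shapes is present at this height, so that combined region is unchanged — area = 37.78 mm²; (whole slice rotated 5° about Z — lengths, areas and connectivity unchanged). At z = 10.8: the cone (r1=4.5→r2=3) has section circumradius 3.027 here — a regular 12-gon (area = (12/2)·3.027²·sin(360°/12) = 27.49 mm²); the r=3 cylinder at (0.5, 7.5) gives a regular 12-gon of circumradius 3 (constant along its height) (area = (12/2)·3.000²·sin(360°/12) = 27.00 mm²); the cone at (14, -1.5) contributes a regular 12-gon of circumradius 5.622 (interpolated between r1=7.5 and r2=5.5 at t=0.939) (area = (12/2)·5.622²·sin(360°/12) = 94.81 mm²); the sphere at (3.5, 0.5) does not reach this height (|z−center|=10.800 > r=6); Subtracting the remaining from the first: starting from the cone (27.49 mm²), the r=3 cylinder at (0.5, 7.5) misses the remaining region (no effect); the cone at (14, -1.5) misses the remaining region (no effect) — area = 27.49 mm²; the cone at (11, 4.5) (r1=11→r2=3) has section circumradius 10.782 here — a regular 12-gon (area = (12/2)·10.782²·sin(360°/12) = 348.74 mm²); Taking the first minus the rest: starting from the result so far (27.49 mm²), the cone at (11, 4.5) partially overlaps it — only the 5.54 mm² overlap (of its 348.74 mm²) is removed, clipping the outline — area = 21.95 mm²; (rotated 5° about Z; rotation is an isometry so areas/perimeters/island counts are preserved). Checking containment: the cross-section at z = 10.8 is a subset of the cross-section at z = 5.8.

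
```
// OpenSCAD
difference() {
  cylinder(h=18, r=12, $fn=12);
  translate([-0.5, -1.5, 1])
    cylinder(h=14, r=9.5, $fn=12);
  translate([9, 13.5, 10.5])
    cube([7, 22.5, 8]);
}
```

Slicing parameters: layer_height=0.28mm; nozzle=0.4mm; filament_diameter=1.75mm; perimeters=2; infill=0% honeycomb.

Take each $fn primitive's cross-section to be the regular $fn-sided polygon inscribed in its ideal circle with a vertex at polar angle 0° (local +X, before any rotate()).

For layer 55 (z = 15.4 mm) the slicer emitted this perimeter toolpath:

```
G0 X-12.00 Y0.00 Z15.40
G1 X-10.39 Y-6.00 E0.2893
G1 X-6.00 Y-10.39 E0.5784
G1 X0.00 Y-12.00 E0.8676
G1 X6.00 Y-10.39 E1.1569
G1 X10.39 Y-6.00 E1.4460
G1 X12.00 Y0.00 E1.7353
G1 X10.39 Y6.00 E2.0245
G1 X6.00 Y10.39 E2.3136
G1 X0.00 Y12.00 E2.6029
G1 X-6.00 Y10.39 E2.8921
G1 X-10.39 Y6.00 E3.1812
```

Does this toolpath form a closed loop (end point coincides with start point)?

no

Start point (G0): (-12.00, 0.00). End point (last G1): the path does not return to the start — open.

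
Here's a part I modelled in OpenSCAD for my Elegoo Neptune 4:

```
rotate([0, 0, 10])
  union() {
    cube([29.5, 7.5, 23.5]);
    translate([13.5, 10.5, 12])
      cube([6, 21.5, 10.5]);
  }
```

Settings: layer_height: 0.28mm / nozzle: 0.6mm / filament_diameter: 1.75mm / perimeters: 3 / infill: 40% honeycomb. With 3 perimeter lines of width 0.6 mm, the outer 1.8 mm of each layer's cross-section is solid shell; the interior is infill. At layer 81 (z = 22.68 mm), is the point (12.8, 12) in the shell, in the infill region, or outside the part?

outside

At z = 22.68 mm: the 29.5×7.5 cube contributes its full rectangle; the cube at (13.5, 10.5) is not intersected at this z (z outside [12, 22.5]); Merging all regions: only the 29.5×7.5 cube is present, so the union is just that shape — 1 connected region; (rotated 10° about Z; rotation is an isometry so areas/perimeters/island counts are preserved). Overall, the cross-section is a single solid region. Undo the 10° rotation: the query point maps to (14.689, 9.595) in the un-rotated model frame. The nearest boundary edge runs (29.50, 7.50)→(0.00, 7.50); distance from the point to it = 2.09 mm. The point is not inside any of the regions above, so it lies outside the cross-section (2.09 mm from the nearest boundary).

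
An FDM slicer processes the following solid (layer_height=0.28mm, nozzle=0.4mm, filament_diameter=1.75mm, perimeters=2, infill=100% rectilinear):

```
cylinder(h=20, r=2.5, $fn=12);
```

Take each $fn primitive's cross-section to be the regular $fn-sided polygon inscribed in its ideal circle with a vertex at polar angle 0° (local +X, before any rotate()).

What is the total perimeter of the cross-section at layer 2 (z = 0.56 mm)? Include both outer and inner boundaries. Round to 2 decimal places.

At z = 0.56 mm: the r=2.5 cylinder contributes a regular 12-gon of circumradius 2.5 (perimeter = 2·12·2.500·sin(180°/12) = 15.53 mm). Overall, the cross-section is a single solid region. Total boundary length (outer) = 15.53 mm.

15.53 mm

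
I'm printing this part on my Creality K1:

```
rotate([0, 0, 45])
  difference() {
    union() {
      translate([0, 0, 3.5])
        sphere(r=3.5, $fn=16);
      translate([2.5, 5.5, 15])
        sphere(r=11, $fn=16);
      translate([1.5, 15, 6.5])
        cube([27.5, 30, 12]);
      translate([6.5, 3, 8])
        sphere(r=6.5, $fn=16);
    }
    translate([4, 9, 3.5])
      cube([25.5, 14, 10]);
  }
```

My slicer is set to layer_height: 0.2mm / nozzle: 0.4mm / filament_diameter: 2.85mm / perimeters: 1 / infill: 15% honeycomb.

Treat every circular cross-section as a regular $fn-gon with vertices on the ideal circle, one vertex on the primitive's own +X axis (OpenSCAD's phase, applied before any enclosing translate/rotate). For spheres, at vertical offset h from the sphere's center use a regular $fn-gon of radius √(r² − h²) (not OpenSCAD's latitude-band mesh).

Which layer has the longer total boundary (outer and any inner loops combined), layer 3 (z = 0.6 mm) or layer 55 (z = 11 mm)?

layer 55 (z = 11 mm)

Layer 3 (z = 0.6): the sphere: section is a regular 16-gon, circumradius = √(r²−h²) = √(3.5²−2.9²) = 1.960 (perimeter = 2·16·1.960·sin(180°/16) = 12.23 mm); the sphere at (2.5, 5.5) is absent (|z−center|=14.400 > r=11); the cube at (1.5, 15) is not intersected at this z (z outside [6.5, 18.5]); the sphere at (6.5, 3) is absent (|z−center|=7.400 > r=6.5); Taking the union: only the r=3.5 sphere is present, so the union is just that shape — boundary = 12.23 mm; the cube at (4, 9) does not reach this height (z outside [3.5, 13.5]); Subtracting the remaining from the first: none of the subtracted shapes is present at this height, so the result so far is unchanged — boundary = 12.23 mm; (whole slice rotated 45° about Z — lengths, areas and connectivity unchanged). So its perimeter = 12.23 mm. Layer 55 (z = 11): the sphere is not intersected at this z (|z−center|=7.500 > r=3.5); the r=11 sphere at (2.5, 5.5) contributes a regular 16-gon of circumradius √(11²−4²) = 10.247 (perimeter = 2·16·10.247·sin(180°/16) = 63.97 mm); the cube at (1.5, 15) is present — its section is the full 27.5×30 rectangle (perimeter 115.00 mm); the sphere at (6.5, 3): section is a regular 16-gon, circumradius = √(r²−h²) = √(6.5²−3²) = 5.766 (perimeter = 2·16·5.766·sin(180°/16) = 36.00 mm); Taking the union: the regions partially overlap (shared area 102.85 mm²), so the edge portions inside another operand are dropped and the merged outline is re-measured after clipping — boundary = 168.95 mm; the cube at (4, 9) is present — its section is the full 25.5×14 rectangle (perimeter 79.00 mm); Subtracting the remaining from the first: starting from that combined region, the 25.5×14 cube at (4, 9) partially overlaps it — only the 235.32 mm² overlap (of its 357.00 mm²) is removed, clipping the outline — boundary = 176.66 mm; (whole slice rotated 45° about Z — lengths, areas and connectivity unchanged). So its perimeter = 176.66 mm. Layer 55 is larger (176.66 vs 12.23 mm).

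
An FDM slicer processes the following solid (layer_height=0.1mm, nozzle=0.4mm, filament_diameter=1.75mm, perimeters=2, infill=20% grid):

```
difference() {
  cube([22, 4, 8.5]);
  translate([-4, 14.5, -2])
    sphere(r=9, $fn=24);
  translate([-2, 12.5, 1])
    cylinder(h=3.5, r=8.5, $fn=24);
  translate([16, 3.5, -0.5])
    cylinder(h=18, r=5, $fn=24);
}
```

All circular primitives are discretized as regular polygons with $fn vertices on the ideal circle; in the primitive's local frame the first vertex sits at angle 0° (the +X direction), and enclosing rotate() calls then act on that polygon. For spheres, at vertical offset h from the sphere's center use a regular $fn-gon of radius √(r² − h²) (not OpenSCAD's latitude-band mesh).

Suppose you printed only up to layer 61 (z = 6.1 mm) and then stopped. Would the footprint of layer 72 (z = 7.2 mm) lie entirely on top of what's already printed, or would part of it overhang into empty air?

entirely on top

Compare the two slices. At z = 6.1: the cube is present — its section is the full 22×4 rectangle (area 88.00 mm²); the r=9 sphere at (-4, 14.5) slices to a regular 24-gon of circumradius 3.923 (√(r²−h²) with h=8.1 from center) (area = (24/2)·3.923²·sin(360°/24) = 47.80 mm²); the cylinder at (-2, 12.5) is absent (z outside [1, 4.5]); the r=5 cylinder at (16, 3.5) contributes a regular 24-gon of circumradius 5 (area = (24/2)·5.000²·sin(360°/24) = 77.65 mm²); After the difference (first − rest): starting from the 22×4 cube (88.00 mm²), the r=9 sphere at (-4, 14.5) misses the remaining region (no effect); the r=5 cylinder at (16, 3.5) partially overlaps it — only the 36.63 mm² overlap (of its 77.65 mm²) is removed, clipping the outline — area = 51.37 mm². At z = 7.2: the cube (footprint 22×4) is included at this height (area 88.00 mm²); the sphere at (-4, 14.5) is absent (|z−center|=9.200 > r=9); the cylinder at (-2, 12.5) is absent (z outside [1, 4.5]); the r=5 cylinder at (16, 3.5) gives a regular 24-gon of circumradius 5 (constant along its height) (area = (24/2)·5.000²·sin(360°/24) = 77.65 mm²); Subtracting the remaining from the first: starting from the 22×4 cube (88.00 mm²), the r=5 cylinder at (16, 3.5) partially overlaps it — only the 36.63 mm² overlap (of its 77.65 mm²) is removed, clipping the outline — area = 51.37 mm². Checking containment: the cross-section at z = 7.2 is a subset of the cross-section at z = 6.1.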